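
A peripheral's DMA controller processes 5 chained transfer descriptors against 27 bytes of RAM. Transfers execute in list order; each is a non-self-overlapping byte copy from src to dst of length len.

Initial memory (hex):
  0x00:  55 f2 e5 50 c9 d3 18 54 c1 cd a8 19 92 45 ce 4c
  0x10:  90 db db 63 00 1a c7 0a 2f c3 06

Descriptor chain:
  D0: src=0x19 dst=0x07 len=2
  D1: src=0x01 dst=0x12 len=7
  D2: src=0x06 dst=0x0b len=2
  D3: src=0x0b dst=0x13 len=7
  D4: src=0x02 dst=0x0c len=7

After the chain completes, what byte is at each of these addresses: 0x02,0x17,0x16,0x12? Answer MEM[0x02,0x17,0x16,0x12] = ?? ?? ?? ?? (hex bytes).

  after D0: wrote 2B at 0x07 = c306
  after D1: wrote 7B at 0x12 = f2e550c9d318c3
  after D2: wrote 2B at 0x0b = 18c3
  after D3: wrote 7B at 0x13 = 18c345ce4c90db
  after D4: wrote 7B at 0x0c = e550c9d318c306
query mem[0x02]=0xe5, mem[0x17]=0x4c, mem[0x16]=0xce, mem[0x12]=0x06

MEM[0x02,0x17,0x16,0x12] = e5 4c ce 06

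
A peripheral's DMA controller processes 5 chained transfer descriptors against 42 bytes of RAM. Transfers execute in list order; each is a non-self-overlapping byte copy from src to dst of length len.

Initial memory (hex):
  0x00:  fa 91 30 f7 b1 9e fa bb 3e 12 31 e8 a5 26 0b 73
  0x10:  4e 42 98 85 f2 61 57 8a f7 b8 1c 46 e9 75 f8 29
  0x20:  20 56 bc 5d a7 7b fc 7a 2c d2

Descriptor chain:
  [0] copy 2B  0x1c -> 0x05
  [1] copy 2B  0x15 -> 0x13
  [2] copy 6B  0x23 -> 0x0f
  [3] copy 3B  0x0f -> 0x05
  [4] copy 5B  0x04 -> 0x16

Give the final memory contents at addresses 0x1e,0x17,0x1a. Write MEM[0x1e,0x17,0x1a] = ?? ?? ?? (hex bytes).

MEM[0x1e,0x17,0x1a] = f8 5d 3e

D0: mem[0x05..0x06] <- [e9 75]
D1: mem[0x13..0x14] <- [61 57]
D2: mem[0x0f..0x14] <- [5d a7 7b fc 7a 2c]
D3: mem[0x05..0x07] <- [5d a7 7b]
D4: mem[0x16..0x1a] <- [b1 5d a7 7b 3e]
query mem[0x1e]=0xf8, mem[0x17]=0x5d, mem[0x1a]=0x3e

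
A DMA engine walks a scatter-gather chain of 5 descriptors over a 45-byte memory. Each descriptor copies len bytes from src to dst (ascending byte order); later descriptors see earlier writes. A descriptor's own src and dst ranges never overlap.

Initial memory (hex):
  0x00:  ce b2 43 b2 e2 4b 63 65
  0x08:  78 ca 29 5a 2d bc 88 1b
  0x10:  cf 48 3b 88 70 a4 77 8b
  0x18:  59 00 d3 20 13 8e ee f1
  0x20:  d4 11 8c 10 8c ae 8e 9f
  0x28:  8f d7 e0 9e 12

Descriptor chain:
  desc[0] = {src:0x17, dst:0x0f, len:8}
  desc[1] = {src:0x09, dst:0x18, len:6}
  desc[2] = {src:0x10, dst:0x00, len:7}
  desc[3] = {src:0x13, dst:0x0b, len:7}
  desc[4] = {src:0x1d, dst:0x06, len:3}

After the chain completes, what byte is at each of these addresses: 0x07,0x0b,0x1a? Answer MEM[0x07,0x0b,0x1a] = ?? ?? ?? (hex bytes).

MEM[0x07,0x0b,0x1a] = ee 20 5a

  after D0: wrote 8B at 0x0f = 8b5900d320138eee
  after D1: wrote 6B at 0x18 = ca295a2dbc88
  after D2: wrote 7B at 0x00 = 5900d320138eee
  after D3: wrote 7B at 0x0b = 20138eee8bca29
  after D4: wrote 3B at 0x06 = 88eef1
query mem[0x07]=0xee, mem[0x0b]=0x20, mem[0x1a]=0x5a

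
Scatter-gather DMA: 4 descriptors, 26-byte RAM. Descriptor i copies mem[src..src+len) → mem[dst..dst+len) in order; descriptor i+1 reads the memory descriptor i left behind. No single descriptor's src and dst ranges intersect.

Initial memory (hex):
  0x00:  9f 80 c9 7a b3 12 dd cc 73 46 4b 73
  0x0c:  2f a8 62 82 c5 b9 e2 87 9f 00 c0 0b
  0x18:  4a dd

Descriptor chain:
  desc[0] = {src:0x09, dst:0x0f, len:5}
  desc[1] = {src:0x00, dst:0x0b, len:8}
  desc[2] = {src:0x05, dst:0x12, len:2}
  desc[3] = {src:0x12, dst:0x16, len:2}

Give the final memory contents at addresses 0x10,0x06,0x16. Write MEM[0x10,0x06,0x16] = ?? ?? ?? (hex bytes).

MEM[0x10,0x06,0x16] = 12 dd 12

#0 dst[0x0f+5] := {0x46,0x4b,0x73,0x2f,0xa8}
#1 dst[0x0b+8] := {0x9f,0x80,0xc9,0x7a,0xb3,0x12,0xdd,0xcc}
#2 dst[0x12+2] := {0x12,0xdd}
#3 dst[0x16+2] := {0x12,0xdd}
query mem[0x10]=0x12, mem[0x06]=0xdd, mem[0x16]=0x12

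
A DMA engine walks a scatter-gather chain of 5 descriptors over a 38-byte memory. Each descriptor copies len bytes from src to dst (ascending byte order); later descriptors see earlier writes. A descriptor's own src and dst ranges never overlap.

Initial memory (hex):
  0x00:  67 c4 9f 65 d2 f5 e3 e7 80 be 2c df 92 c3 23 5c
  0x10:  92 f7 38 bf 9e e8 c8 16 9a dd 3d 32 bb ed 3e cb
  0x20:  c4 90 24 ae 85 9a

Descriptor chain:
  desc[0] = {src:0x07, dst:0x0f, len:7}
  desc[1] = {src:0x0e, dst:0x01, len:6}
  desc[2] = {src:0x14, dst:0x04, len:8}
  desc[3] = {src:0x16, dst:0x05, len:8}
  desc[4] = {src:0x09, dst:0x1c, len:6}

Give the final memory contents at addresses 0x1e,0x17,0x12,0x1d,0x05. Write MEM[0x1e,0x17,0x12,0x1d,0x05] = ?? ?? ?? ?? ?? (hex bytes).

MEM[0x1e,0x17,0x12,0x1d,0x05] = bb 16 2c 32 c8

#0 dst[0x0f+7] := {0xe7,0x80,0xbe,0x2c,0xdf,0x92,0xc3}
#1 dst[0x01+6] := {0x23,0xe7,0x80,0xbe,0x2c,0xdf}
#2 dst[0x04+8] := {0x92,0xc3,0xc8,0x16,0x9a,0xdd,0x3d,0x32}
#3 dst[0x05+8] := {0xc8,0x16,0x9a,0xdd,0x3d,0x32,0xbb,0xed}
#4 dst[0x1c+6] := {0x3d,0x32,0xbb,0xed,0xc3,0x23}
query mem[0x1e]=0xbb, mem[0x17]=0x16, mem[0x12]=0x2c, mem[0x1d]=0x32, mem[0x05]=0xc8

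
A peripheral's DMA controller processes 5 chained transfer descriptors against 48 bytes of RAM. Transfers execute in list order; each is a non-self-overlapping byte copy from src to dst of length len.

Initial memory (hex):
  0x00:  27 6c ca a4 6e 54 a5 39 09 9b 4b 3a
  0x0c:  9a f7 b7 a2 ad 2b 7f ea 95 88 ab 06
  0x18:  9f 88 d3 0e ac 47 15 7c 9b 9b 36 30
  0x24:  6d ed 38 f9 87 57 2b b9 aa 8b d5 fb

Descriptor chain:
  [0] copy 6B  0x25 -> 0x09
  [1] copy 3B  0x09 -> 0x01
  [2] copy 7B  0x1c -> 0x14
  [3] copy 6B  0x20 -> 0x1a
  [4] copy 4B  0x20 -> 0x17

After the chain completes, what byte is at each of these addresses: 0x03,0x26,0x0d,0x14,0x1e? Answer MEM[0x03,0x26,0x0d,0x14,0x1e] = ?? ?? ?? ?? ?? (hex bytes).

[0] 0x25->0x09 len=6 : ed 38 f9 87 57 2b
[1] 0x09->0x01 len=3 : ed 38 f9
[2] 0x1c->0x14 len=7 : ac 47 15 7c 9b 9b 36
[3] 0x20->0x1a len=6 : 9b 9b 36 30 6d ed
[4] 0x20->0x17 len=4 : 9b 9b 36 30
query mem[0x03]=0xf9, mem[0x26]=0x38, mem[0x0d]=0x57, mem[0x14]=0xac, mem[0x1e]=0x6d

MEM[0x03,0x26,0x0d,0x14,0x1e] = f9 38 57 ac 6d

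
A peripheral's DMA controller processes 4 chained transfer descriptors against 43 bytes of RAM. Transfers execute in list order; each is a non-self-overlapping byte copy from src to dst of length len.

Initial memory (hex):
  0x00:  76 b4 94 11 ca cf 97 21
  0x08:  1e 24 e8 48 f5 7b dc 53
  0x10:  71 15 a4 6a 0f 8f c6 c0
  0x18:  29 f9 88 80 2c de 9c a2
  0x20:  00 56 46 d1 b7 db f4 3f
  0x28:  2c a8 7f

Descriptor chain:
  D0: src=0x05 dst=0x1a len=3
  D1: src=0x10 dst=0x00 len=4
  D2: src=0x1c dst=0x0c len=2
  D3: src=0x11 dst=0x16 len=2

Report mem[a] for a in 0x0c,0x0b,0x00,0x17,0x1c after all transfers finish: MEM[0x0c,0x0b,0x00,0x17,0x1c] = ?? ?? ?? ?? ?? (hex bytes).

MEM[0x0c,0x0b,0x00,0x17,0x1c] = 21 48 71 a4 21

#0 dst[0x1a+3] := {0xcf,0x97,0x21}
#1 dst[0x00+4] := {0x71,0x15,0xa4,0x6a}
#2 dst[0x0c+2] := {0x21,0xde}
#3 dst[0x16+2] := {0x15,0xa4}
query mem[0x0c]=0x21, mem[0x0b]=0x48, mem[0x00]=0x71, mem[0x17]=0xa4, mem[0x1c]=0x21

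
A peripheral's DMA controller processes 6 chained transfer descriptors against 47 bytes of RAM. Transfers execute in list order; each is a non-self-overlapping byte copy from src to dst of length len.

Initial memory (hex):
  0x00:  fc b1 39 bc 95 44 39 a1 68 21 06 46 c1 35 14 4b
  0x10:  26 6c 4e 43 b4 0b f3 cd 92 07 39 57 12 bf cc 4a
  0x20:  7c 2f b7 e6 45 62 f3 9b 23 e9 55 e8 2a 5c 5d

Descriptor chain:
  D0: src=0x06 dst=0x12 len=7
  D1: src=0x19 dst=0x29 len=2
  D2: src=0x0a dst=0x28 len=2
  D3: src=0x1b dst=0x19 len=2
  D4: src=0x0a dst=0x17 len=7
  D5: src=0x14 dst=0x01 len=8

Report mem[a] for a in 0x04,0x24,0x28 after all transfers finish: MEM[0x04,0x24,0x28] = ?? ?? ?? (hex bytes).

MEM[0x04,0x24,0x28] = 06 45 06

  after D0: wrote 7B at 0x12 = 39a168210646c1
  after D1: wrote 2B at 0x29 = 0739
  after D2: wrote 2B at 0x28 = 0646
  after D3: wrote 2B at 0x19 = 5712
  after D4: wrote 7B at 0x17 = 0646c135144b26
  after D5: wrote 8B at 0x01 = 6821060646c13514
query mem[0x04]=0x06, mem[0x24]=0x45, mem[0x28]=0x06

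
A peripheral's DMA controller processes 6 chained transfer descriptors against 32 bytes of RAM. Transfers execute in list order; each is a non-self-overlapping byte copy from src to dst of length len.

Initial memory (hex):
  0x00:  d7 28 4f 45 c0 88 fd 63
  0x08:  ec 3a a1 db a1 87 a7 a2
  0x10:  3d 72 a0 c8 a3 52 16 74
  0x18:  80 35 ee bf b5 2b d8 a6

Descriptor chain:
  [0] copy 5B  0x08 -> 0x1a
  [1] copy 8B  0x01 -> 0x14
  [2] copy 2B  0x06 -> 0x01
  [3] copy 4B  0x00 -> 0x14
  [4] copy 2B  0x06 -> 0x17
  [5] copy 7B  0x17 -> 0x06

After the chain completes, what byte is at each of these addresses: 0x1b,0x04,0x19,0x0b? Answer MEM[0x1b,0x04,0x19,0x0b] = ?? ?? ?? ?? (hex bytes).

MEM[0x1b,0x04,0x19,0x0b] = ec c0 fd a1

[0] 0x08->0x1a len=5 : ec 3a a1 db a1
[1] 0x01->0x14 len=8 : 28 4f 45 c0 88 fd 63 ec
[2] 0x06->0x01 len=2 : fd 63
[3] 0x00->0x14 len=4 : d7 fd 63 45
[4] 0x06->0x17 len=2 : fd 63
[5] 0x17->0x06 len=7 : fd 63 fd 63 ec a1 db
query mem[0x1b]=0xec, mem[0x04]=0xc0, mem[0x19]=0xfd, mem[0x0b]=0xa1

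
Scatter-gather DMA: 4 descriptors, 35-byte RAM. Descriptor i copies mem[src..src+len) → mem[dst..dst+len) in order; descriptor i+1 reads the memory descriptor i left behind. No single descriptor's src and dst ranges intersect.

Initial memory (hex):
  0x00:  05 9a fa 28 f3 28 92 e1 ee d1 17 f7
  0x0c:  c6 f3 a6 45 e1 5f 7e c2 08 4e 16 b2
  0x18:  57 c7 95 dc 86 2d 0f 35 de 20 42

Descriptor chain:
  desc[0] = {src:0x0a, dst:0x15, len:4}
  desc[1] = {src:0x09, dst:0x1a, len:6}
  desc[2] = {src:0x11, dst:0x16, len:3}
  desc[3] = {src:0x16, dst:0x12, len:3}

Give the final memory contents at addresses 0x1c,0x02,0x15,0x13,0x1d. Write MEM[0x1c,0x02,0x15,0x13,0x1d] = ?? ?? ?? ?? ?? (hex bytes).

MEM[0x1c,0x02,0x15,0x13,0x1d] = f7 fa 17 7e c6

D0: mem[0x15..0x18] <- [17 f7 c6 f3]
D1: mem[0x1a..0x1f] <- [d1 17 f7 c6 f3 a6]
D2: mem[0x16..0x18] <- [5f 7e c2]
D3: mem[0x12..0x14] <- [5f 7e c2]
query mem[0x1c]=0xf7, mem[0x02]=0xfa, mem[0x15]=0x17, mem[0x13]=0x7e, mem[0x1d]=0xc6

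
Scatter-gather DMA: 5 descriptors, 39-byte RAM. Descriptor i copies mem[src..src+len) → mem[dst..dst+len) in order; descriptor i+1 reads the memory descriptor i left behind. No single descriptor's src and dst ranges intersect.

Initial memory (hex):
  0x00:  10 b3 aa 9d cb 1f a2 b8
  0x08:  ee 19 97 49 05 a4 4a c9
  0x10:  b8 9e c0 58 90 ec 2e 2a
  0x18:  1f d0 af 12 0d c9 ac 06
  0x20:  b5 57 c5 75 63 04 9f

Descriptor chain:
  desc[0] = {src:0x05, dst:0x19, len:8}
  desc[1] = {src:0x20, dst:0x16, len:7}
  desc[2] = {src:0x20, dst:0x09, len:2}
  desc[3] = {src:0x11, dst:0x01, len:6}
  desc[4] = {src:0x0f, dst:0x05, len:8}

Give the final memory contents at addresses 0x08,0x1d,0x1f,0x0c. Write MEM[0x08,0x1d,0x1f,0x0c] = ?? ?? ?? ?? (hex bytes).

MEM[0x08,0x1d,0x1f,0x0c] = c0 19 49 05

  after D0: wrote 8B at 0x19 = 1fa2b8ee19974905
  after D1: wrote 7B at 0x16 = 0557c57563049f
  after D2: wrote 2B at 0x09 = 0557
  after D3: wrote 6B at 0x01 = 9ec05890ec05
  after D4: wrote 8B at 0x05 = c9b89ec05890ec05
query mem[0x08]=0xc0, mem[0x1d]=0x19, mem[0x1f]=0x49, mem[0x0c]=0x05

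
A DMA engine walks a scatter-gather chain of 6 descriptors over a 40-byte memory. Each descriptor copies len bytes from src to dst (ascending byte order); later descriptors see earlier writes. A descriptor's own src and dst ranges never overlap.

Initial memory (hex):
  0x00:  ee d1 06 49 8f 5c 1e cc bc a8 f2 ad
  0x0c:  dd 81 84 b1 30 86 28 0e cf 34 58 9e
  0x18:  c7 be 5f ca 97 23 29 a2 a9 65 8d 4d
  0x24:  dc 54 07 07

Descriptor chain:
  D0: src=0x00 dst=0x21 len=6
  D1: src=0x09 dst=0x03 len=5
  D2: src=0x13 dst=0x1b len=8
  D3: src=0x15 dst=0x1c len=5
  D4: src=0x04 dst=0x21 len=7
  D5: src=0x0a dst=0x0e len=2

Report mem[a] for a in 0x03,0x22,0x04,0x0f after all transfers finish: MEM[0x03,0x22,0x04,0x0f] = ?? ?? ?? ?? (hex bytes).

D0: mem[0x21..0x26] <- [ee d1 06 49 8f 5c]
D1: mem[0x03..0x07] <- [a8 f2 ad dd 81]
D2: mem[0x1b..0x22] <- [0e cf 34 58 9e c7 be 5f]
D3: mem[0x1c..0x20] <- [34 58 9e c7 be]
D4: mem[0x21..0x27] <- [f2 ad dd 81 bc a8 f2]
D5: mem[0x0e..0x0f] <- [f2 ad]
query mem[0x03]=0xa8, mem[0x22]=0xad, mem[0x04]=0xf2, mem[0x0f]=0xad

MEM[0x03,0x22,0x04,0x0f] = a8 ad f2 ad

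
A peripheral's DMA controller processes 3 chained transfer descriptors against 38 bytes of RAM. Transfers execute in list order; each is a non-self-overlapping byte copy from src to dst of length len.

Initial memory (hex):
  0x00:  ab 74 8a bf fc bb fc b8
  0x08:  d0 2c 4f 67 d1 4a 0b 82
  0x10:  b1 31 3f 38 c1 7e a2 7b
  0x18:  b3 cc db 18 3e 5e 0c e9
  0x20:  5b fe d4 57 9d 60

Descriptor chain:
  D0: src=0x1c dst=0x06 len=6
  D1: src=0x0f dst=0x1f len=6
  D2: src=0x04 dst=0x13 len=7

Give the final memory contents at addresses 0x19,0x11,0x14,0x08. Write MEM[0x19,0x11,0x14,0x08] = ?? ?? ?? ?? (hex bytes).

  after D0: wrote 6B at 0x06 = 3e5e0ce95bfe
  after D1: wrote 6B at 0x1f = 82b1313f38c1
  after D2: wrote 7B at 0x13 = fcbb3e5e0ce95b
query mem[0x19]=0x5b, mem[0x11]=0x31, mem[0x14]=0xbb, mem[0x08]=0x0c

MEM[0x19,0x11,0x14,0x08] = 5b 31 bb 0c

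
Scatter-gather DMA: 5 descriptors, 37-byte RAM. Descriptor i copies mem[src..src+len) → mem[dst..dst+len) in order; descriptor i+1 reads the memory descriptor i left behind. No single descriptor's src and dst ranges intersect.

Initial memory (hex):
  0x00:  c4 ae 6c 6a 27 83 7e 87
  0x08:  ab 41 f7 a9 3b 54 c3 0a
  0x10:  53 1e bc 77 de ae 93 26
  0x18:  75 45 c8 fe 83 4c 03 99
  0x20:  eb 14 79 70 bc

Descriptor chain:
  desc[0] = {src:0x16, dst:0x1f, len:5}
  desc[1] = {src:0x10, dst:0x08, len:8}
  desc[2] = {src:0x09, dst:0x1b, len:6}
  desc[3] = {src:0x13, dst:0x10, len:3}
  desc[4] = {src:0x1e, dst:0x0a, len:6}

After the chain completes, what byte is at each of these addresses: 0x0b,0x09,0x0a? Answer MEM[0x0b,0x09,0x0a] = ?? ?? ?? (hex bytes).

MEM[0x0b,0x09,0x0a] = ae 1e de

D0: mem[0x1f..0x23] <- [93 26 75 45 c8]
D1: mem[0x08..0x0f] <- [53 1e bc 77 de ae 93 26]
D2: mem[0x1b..0x20] <- [1e bc 77 de ae 93]
D3: mem[0x10..0x12] <- [77 de ae]
D4: mem[0x0a..0x0f] <- [de ae 93 75 45 c8]
query mem[0x0b]=0xae, mem[0x09]=0x1e, mem[0x0a]=0xde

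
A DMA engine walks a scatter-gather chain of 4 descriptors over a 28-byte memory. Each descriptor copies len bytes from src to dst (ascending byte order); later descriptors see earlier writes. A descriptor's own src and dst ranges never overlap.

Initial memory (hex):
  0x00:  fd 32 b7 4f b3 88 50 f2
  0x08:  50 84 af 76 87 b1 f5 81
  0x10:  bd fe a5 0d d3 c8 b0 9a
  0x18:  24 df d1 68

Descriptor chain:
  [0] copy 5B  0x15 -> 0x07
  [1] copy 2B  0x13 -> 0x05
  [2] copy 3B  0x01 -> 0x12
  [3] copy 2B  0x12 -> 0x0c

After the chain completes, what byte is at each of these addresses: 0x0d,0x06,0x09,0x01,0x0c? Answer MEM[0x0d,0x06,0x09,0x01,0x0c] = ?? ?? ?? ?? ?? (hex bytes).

#0 dst[0x07+5] := {0xc8,0xb0,0x9a,0x24,0xdf}
#1 dst[0x05+2] := {0x0d,0xd3}
#2 dst[0x12+3] := {0x32,0xb7,0x4f}
#3 dst[0x0c+2] := {0x32,0xb7}
query mem[0x0d]=0xb7, mem[0x06]=0xd3, mem[0x09]=0x9a, mem[0x01]=0x32, mem[0x0c]=0x32

MEM[0x0d,0x06,0x09,0x01,0x0c] = b7 d3 9a 32 32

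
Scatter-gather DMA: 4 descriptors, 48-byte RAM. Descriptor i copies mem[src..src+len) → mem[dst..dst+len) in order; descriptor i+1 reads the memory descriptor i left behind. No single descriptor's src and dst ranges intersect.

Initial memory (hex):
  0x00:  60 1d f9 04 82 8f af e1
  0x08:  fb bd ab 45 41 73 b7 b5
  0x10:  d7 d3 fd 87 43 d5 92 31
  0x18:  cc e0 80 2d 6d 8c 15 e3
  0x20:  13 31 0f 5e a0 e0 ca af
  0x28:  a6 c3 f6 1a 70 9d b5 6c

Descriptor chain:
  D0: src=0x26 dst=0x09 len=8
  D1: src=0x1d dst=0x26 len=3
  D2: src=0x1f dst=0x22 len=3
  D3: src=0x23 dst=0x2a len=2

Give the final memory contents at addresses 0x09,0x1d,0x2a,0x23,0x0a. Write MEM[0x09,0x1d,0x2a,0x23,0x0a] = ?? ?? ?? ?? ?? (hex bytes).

MEM[0x09,0x1d,0x2a,0x23,0x0a] = ca 8c 13 13 af

D0: mem[0x09..0x10] <- [ca af a6 c3 f6 1a 70 9d]
D1: mem[0x26..0x28] <- [8c 15 e3]
D2: mem[0x22..0x24] <- [e3 13 31]
D3: mem[0x2a..0x2b] <- [13 31]
query mem[0x09]=0xca, mem[0x1d]=0x8c, mem[0x2a]=0x13, mem[0x23]=0x13, mem[0x0a]=0xaf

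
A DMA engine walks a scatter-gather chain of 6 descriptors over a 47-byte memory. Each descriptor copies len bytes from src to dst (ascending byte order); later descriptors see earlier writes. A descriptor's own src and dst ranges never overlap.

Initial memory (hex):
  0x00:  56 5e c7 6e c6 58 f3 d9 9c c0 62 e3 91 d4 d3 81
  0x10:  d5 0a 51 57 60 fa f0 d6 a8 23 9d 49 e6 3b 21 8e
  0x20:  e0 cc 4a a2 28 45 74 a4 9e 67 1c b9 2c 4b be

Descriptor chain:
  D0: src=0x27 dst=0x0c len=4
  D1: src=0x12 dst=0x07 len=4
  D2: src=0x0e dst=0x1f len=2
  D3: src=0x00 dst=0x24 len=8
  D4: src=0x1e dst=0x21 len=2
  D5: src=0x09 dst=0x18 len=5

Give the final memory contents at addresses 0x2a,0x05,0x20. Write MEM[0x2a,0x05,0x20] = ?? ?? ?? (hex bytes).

MEM[0x2a,0x05,0x20] = f3 58 1c

D0: mem[0x0c..0x0f] <- [a4 9e 67 1c]
D1: mem[0x07..0x0a] <- [51 57 60 fa]
D2: mem[0x1f..0x20] <- [67 1c]
D3: mem[0x24..0x2b] <- [56 5e c7 6e c6 58 f3 51]
D4: mem[0x21..0x22] <- [21 67]
D5: mem[0x18..0x1c] <- [60 fa e3 a4 9e]
query mem[0x2a]=0xf3, mem[0x05]=0x58, mem[0x20]=0x1c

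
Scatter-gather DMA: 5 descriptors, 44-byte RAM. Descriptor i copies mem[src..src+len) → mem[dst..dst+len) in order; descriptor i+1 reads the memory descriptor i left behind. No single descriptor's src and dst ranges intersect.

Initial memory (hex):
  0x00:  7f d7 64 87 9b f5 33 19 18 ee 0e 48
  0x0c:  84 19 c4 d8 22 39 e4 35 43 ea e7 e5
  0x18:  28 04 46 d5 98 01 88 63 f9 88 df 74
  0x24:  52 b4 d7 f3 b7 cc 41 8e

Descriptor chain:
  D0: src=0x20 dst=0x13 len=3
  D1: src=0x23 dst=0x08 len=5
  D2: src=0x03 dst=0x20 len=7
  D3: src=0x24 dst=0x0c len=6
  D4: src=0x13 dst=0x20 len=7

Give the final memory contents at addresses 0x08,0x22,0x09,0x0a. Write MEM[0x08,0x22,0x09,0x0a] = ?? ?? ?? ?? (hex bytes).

MEM[0x08,0x22,0x09,0x0a] = 74 df 52 b4

D0: mem[0x13..0x15] <- [f9 88 df]
D1: mem[0x08..0x0c] <- [74 52 b4 d7 f3]
D2: mem[0x20..0x26] <- [87 9b f5 33 19 74 52]
D3: mem[0x0c..0x11] <- [19 74 52 f3 b7 cc]
D4: mem[0x20..0x26] <- [f9 88 df e7 e5 28 04]
query mem[0x08]=0x74, mem[0x22]=0xdf, mem[0x09]=0x52, mem[0x0a]=0xb4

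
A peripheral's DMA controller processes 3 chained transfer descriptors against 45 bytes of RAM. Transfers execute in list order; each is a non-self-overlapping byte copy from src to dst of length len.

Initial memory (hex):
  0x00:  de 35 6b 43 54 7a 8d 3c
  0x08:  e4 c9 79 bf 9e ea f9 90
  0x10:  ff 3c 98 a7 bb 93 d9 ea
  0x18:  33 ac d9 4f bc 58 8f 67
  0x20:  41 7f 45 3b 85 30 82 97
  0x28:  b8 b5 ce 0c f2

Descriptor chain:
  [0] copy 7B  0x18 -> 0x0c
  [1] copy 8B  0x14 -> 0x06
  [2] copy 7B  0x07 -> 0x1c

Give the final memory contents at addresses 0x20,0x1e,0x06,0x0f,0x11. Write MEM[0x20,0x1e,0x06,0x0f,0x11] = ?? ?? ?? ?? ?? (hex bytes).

MEM[0x20,0x1e,0x06,0x0f,0x11] = ac ea bb 4f 58

#0 dst[0x0c+7] := {0x33,0xac,0xd9,0x4f,0xbc,0x58,0x8f}
#1 dst[0x06+8] := {0xbb,0x93,0xd9,0xea,0x33,0xac,0xd9,0x4f}
#2 dst[0x1c+7] := {0x93,0xd9,0xea,0x33,0xac,0xd9,0x4f}
query mem[0x20]=0xac, mem[0x1e]=0xea, mem[0x06]=0xbb, mem[0x0f]=0x4f, mem[0x11]=0x58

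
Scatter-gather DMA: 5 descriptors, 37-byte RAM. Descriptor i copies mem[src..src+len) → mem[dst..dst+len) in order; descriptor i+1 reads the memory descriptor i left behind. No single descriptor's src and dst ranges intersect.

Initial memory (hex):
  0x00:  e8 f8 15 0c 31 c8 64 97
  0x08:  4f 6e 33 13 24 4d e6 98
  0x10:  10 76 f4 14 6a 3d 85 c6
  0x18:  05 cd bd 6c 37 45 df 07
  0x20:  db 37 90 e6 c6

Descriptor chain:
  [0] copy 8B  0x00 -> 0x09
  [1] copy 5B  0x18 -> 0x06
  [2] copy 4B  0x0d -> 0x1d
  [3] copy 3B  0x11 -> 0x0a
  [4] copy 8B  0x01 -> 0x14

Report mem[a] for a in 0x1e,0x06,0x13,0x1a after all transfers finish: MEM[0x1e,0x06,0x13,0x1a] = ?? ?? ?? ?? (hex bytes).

MEM[0x1e,0x06,0x13,0x1a] = c8 05 14 cd

[0] 0x00->0x09 len=8 : e8 f8 15 0c 31 c8 64 97
[1] 0x18->0x06 len=5 : 05 cd bd 6c 37
[2] 0x0d->0x1d len=4 : 31 c8 64 97
[3] 0x11->0x0a len=3 : 76 f4 14
[4] 0x01->0x14 len=8 : f8 15 0c 31 c8 05 cd bd
query mem[0x1e]=0xc8, mem[0x06]=0x05, mem[0x13]=0x14, mem[0x1a]=0xcd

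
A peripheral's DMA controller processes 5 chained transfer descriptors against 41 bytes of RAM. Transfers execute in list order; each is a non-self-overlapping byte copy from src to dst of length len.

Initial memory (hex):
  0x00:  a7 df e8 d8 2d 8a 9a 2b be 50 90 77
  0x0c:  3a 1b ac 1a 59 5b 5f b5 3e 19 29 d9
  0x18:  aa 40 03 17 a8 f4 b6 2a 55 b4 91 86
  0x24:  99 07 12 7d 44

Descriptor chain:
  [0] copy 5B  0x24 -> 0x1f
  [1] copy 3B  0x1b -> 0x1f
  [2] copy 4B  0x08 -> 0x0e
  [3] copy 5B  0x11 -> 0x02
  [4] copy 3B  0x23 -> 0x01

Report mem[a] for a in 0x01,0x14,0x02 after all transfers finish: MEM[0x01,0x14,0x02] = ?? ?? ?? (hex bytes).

MEM[0x01,0x14,0x02] = 44 3e 99

D0: mem[0x1f..0x23] <- [99 07 12 7d 44]
D1: mem[0x1f..0x21] <- [17 a8 f4]
D2: mem[0x0e..0x11] <- [be 50 90 77]
D3: mem[0x02..0x06] <- [77 5f b5 3e 19]
D4: mem[0x01..0x03] <- [44 99 07]
query mem[0x01]=0x44, mem[0x14]=0x3e, mem[0x02]=0x99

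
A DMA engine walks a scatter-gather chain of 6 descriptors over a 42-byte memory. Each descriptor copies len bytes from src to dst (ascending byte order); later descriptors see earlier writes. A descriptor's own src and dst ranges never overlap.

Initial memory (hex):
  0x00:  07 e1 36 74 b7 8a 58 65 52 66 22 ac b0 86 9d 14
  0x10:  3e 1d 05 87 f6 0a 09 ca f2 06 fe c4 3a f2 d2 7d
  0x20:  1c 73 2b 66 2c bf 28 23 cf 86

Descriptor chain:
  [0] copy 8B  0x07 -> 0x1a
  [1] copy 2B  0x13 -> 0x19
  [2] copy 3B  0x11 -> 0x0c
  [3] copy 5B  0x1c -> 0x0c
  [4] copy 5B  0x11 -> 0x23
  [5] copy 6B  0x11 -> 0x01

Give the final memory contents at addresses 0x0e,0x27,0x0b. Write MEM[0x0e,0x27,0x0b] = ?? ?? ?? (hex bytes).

MEM[0x0e,0x27,0x0b] = ac 0a ac

D0: mem[0x1a..0x21] <- [65 52 66 22 ac b0 86 9d]
D1: mem[0x19..0x1a] <- [87 f6]
D2: mem[0x0c..0x0e] <- [1d 05 87]
D3: mem[0x0c..0x10] <- [66 22 ac b0 86]
D4: mem[0x23..0x27] <- [1d 05 87 f6 0a]
D5: mem[0x01..0x06] <- [1d 05 87 f6 0a 09]
query mem[0x0e]=0xac, mem[0x27]=0x0a, mem[0x0b]=0xac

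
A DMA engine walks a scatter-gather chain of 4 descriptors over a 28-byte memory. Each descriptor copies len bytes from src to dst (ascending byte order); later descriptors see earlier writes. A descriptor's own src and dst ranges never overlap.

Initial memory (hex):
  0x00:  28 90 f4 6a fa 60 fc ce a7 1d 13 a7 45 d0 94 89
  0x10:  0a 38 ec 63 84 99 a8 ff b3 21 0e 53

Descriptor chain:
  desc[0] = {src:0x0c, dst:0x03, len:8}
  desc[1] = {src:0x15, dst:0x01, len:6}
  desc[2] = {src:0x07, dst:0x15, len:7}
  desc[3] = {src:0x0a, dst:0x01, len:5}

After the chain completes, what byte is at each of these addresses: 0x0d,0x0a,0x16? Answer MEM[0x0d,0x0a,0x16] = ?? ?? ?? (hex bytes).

D0: mem[0x03..0x0a] <- [45 d0 94 89 0a 38 ec 63]
D1: mem[0x01..0x06] <- [99 a8 ff b3 21 0e]
D2: mem[0x15..0x1b] <- [0a 38 ec 63 a7 45 d0]
D3: mem[0x01..0x05] <- [63 a7 45 d0 94]
query mem[0x0d]=0xd0, mem[0x0a]=0x63, mem[0x16]=0x38

MEM[0x0d,0x0a,0x16] = d0 63 38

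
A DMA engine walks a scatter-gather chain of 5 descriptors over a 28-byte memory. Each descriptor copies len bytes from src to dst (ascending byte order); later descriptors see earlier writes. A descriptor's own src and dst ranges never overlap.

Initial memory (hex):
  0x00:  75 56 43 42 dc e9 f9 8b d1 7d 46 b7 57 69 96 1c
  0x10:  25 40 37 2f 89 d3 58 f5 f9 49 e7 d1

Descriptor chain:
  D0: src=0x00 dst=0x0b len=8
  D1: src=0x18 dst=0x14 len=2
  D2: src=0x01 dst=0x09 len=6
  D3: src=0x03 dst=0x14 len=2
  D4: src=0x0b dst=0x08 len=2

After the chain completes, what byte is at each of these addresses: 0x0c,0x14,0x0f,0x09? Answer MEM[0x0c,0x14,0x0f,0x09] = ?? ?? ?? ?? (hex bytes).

MEM[0x0c,0x14,0x0f,0x09] = dc 42 dc dc

D0: mem[0x0b..0x12] <- [75 56 43 42 dc e9 f9 8b]
D1: mem[0x14..0x15] <- [f9 49]
D2: mem[0x09..0x0e] <- [56 43 42 dc e9 f9]
D3: mem[0x14..0x15] <- [42 dc]
D4: mem[0x08..0x09] <- [42 dc]
query mem[0x0c]=0xdc, mem[0x14]=0x42, mem[0x0f]=0xdc, mem[0x09]=0xdc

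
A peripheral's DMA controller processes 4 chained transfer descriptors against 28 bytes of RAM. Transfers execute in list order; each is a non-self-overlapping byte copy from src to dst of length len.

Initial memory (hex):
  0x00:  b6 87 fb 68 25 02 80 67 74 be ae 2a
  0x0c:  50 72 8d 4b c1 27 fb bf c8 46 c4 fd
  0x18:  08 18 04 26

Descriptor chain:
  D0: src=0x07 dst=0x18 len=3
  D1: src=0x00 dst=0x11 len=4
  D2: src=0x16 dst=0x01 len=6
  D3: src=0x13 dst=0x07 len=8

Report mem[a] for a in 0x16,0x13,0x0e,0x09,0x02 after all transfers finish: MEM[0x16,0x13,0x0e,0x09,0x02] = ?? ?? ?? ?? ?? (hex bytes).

MEM[0x16,0x13,0x0e,0x09,0x02] = c4 fb be 46 fd

D0: mem[0x18..0x1a] <- [67 74 be]
D1: mem[0x11..0x14] <- [b6 87 fb 68]
D2: mem[0x01..0x06] <- [c4 fd 67 74 be 26]
D3: mem[0x07..0x0e] <- [fb 68 46 c4 fd 67 74 be]
query mem[0x16]=0xc4, mem[0x13]=0xfb, mem[0x0e]=0xbe, mem[0x09]=0x46, mem[0x02]=0xfd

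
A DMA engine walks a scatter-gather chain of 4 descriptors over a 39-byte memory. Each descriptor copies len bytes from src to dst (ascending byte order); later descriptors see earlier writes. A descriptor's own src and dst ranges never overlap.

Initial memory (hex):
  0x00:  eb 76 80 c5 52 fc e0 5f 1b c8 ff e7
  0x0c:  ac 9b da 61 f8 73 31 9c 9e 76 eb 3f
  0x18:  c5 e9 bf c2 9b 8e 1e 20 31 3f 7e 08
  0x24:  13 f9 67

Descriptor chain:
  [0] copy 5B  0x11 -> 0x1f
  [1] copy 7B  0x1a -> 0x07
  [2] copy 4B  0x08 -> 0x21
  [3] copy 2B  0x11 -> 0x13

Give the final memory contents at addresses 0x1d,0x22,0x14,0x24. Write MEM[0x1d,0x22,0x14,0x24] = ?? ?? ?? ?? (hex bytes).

MEM[0x1d,0x22,0x14,0x24] = 8e 9b 31 1e

D0: mem[0x1f..0x23] <- [73 31 9c 9e 76]
D1: mem[0x07..0x0d] <- [bf c2 9b 8e 1e 73 31]
D2: mem[0x21..0x24] <- [c2 9b 8e 1e]
D3: mem[0x13..0x14] <- [73 31]
query mem[0x1d]=0x8e, mem[0x22]=0x9b, mem[0x14]=0x31, mem[0x24]=0x1e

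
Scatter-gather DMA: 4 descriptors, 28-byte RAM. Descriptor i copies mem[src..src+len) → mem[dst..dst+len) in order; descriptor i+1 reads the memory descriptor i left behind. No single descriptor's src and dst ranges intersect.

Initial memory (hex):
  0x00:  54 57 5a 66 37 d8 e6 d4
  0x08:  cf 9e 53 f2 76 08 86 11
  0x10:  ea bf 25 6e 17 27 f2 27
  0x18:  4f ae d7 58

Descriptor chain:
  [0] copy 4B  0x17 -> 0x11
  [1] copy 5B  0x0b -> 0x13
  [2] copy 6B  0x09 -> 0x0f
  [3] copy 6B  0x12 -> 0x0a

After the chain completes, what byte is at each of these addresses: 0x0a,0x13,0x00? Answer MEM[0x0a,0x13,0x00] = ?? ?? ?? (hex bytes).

[0] 0x17->0x11 len=4 : 27 4f ae d7
[1] 0x0b->0x13 len=5 : f2 76 08 86 11
[2] 0x09->0x0f len=6 : 9e 53 f2 76 08 86
[3] 0x12->0x0a len=6 : 76 08 86 08 86 11
query mem[0x0a]=0x76, mem[0x13]=0x08, mem[0x00]=0x54

MEM[0x0a,0x13,0x00] = 76 08 54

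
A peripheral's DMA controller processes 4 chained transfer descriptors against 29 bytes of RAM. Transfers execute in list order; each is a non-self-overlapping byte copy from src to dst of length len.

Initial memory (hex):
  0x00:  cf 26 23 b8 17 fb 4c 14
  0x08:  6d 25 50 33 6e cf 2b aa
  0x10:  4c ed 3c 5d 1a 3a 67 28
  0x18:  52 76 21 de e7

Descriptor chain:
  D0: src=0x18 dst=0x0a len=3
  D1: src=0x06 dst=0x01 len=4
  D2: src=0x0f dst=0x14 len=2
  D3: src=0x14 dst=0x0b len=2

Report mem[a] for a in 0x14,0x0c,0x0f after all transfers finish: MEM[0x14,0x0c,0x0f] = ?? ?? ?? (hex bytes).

  after D0: wrote 3B at 0x0a = 527621
  after D1: wrote 4B at 0x01 = 4c146d25
  after D2: wrote 2B at 0x14 = aa4c
  after D3: wrote 2B at 0x0b = aa4c
query mem[0x14]=0xaa, mem[0x0c]=0x4c, mem[0x0f]=0xaa

MEM[0x14,0x0c,0x0f] = aa 4c aa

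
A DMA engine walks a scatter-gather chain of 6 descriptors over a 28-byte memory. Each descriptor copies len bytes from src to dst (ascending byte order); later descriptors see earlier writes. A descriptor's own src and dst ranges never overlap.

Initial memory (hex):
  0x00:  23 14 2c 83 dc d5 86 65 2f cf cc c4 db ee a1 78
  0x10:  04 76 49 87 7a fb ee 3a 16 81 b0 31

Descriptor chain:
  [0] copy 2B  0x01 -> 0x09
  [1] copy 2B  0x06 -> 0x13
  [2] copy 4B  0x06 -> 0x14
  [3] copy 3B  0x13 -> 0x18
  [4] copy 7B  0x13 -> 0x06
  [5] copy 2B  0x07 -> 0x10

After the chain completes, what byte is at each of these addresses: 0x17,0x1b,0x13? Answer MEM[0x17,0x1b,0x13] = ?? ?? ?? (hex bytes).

MEM[0x17,0x1b,0x13] = 14 31 86

[0] 0x01->0x09 len=2 : 14 2c
[1] 0x06->0x13 len=2 : 86 65
[2] 0x06->0x14 len=4 : 86 65 2f 14
[3] 0x13->0x18 len=3 : 86 86 65
[4] 0x13->0x06 len=7 : 86 86 65 2f 14 86 86
[5] 0x07->0x10 len=2 : 86 65
query mem[0x17]=0x14, mem[0x1b]=0x31, mem[0x13]=0x86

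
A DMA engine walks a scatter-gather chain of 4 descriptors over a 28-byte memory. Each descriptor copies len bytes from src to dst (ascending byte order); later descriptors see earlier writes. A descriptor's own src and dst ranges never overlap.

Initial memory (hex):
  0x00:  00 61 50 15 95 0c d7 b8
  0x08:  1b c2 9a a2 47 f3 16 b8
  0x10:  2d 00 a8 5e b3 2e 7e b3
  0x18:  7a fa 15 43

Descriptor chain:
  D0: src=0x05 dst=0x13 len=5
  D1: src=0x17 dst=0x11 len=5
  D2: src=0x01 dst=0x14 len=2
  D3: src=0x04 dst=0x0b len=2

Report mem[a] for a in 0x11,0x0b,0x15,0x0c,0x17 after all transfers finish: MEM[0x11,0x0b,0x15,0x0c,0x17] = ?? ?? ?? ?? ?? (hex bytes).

MEM[0x11,0x0b,0x15,0x0c,0x17] = c2 95 50 0c c2

  after D0: wrote 5B at 0x13 = 0cd7b81bc2
  after D1: wrote 5B at 0x11 = c27afa1543
  after D2: wrote 2B at 0x14 = 6150
  after D3: wrote 2B at 0x0b = 950c
query mem[0x11]=0xc2, mem[0x0b]=0x95, mem[0x15]=0x50, mem[0x0c]=0x0c, mem[0x17]=0xc2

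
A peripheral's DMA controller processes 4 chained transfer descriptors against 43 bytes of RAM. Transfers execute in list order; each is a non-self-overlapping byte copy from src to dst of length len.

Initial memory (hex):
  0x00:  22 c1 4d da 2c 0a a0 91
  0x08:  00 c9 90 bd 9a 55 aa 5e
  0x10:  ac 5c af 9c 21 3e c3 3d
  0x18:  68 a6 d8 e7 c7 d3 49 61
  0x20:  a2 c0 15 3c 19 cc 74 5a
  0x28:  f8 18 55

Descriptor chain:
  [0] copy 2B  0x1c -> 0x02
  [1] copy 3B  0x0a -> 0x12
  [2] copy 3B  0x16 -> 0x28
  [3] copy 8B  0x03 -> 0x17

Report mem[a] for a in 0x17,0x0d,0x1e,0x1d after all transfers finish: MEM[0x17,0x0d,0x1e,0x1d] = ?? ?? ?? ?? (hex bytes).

MEM[0x17,0x0d,0x1e,0x1d] = d3 55 90 c9

D0: mem[0x02..0x03] <- [c7 d3]
D1: mem[0x12..0x14] <- [90 bd 9a]
D2: mem[0x28..0x2a] <- [c3 3d 68]
D3: mem[0x17..0x1e] <- [d3 2c 0a a0 91 00 c9 90]
query mem[0x17]=0xd3, mem[0x0d]=0x55, mem[0x1e]=0x90, mem[0x1d]=0xc9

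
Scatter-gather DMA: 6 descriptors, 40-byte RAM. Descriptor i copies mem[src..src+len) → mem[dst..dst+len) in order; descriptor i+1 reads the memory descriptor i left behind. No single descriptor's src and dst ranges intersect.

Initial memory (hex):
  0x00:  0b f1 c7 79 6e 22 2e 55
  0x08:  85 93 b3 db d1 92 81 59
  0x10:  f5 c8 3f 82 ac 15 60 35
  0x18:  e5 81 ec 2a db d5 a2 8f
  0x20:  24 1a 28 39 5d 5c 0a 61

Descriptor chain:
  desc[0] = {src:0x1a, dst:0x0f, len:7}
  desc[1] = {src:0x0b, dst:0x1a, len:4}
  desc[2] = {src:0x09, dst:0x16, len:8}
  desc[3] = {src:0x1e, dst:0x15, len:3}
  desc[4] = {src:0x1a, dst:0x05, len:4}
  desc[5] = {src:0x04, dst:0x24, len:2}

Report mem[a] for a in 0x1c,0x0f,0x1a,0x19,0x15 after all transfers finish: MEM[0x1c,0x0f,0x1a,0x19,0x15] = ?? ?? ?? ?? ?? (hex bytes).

MEM[0x1c,0x0f,0x1a,0x19,0x15] = ec ec 92 d1 a2

#0 dst[0x0f+7] := {0xec,0x2a,0xdb,0xd5,0xa2,0x8f,0x24}
#1 dst[0x1a+4] := {0xdb,0xd1,0x92,0x81}
#2 dst[0x16+8] := {0x93,0xb3,0xdb,0xd1,0x92,0x81,0xec,0x2a}
#3 dst[0x15+3] := {0xa2,0x8f,0x24}
#4 dst[0x05+4] := {0x92,0x81,0xec,0x2a}
#5 dst[0x24+2] := {0x6e,0x92}
query mem[0x1c]=0xec, mem[0x0f]=0xec, mem[0x1a]=0x92, mem[0x19]=0xd1, mem[0x15]=0xa2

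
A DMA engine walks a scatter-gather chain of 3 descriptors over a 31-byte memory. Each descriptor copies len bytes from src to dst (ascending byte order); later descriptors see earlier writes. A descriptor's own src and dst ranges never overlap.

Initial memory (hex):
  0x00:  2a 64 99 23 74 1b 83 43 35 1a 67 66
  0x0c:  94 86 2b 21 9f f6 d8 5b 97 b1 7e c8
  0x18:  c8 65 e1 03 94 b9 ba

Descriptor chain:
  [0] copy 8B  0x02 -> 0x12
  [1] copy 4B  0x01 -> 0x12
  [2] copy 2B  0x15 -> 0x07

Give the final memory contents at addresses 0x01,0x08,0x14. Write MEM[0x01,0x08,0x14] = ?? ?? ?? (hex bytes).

#0 dst[0x12+8] := {0x99,0x23,0x74,0x1b,0x83,0x43,0x35,0x1a}
#1 dst[0x12+4] := {0x64,0x99,0x23,0x74}
#2 dst[0x07+2] := {0x74,0x83}
query mem[0x01]=0x64, mem[0x08]=0x83, mem[0x14]=0x23

MEM[0x01,0x08,0x14] = 64 83 23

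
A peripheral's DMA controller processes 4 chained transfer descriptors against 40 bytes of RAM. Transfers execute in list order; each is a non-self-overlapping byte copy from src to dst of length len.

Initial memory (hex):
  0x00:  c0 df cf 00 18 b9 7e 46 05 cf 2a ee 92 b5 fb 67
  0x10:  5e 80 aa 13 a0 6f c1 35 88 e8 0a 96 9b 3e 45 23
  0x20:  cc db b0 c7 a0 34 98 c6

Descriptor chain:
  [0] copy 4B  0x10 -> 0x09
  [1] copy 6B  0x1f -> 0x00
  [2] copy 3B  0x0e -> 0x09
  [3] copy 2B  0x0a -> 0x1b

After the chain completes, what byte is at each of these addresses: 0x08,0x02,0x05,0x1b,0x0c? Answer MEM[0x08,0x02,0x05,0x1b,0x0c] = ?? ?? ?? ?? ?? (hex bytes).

MEM[0x08,0x02,0x05,0x1b,0x0c] = 05 db a0 67 13

  after D0: wrote 4B at 0x09 = 5e80aa13
  after D1: wrote 6B at 0x00 = 23ccdbb0c7a0
  after D2: wrote 3B at 0x09 = fb675e
  after D3: wrote 2B at 0x1b = 675e
query mem[0x08]=0x05, mem[0x02]=0xdb, mem[0x05]=0xa0, mem[0x1b]=0x67, mem[0x0c]=0x13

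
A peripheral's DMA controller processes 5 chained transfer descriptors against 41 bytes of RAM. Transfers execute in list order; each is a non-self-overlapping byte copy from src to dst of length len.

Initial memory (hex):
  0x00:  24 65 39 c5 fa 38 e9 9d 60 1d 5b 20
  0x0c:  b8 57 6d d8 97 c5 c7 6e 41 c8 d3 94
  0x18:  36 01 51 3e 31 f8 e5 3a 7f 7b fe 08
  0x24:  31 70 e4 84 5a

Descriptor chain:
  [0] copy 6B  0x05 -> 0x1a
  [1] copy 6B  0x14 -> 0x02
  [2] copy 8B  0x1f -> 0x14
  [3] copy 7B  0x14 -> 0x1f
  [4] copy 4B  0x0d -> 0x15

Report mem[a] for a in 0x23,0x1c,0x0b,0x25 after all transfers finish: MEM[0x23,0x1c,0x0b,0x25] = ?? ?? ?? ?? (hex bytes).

D0: mem[0x1a..0x1f] <- [38 e9 9d 60 1d 5b]
D1: mem[0x02..0x07] <- [41 c8 d3 94 36 01]
D2: mem[0x14..0x1b] <- [5b 7f 7b fe 08 31 70 e4]
D3: mem[0x1f..0x25] <- [5b 7f 7b fe 08 31 70]
D4: mem[0x15..0x18] <- [57 6d d8 97]
query mem[0x23]=0x08, mem[0x1c]=0x9d, mem[0x0b]=0x20, mem[0x25]=0x70

MEM[0x23,0x1c,0x0b,0x25] = 08 9d 20 70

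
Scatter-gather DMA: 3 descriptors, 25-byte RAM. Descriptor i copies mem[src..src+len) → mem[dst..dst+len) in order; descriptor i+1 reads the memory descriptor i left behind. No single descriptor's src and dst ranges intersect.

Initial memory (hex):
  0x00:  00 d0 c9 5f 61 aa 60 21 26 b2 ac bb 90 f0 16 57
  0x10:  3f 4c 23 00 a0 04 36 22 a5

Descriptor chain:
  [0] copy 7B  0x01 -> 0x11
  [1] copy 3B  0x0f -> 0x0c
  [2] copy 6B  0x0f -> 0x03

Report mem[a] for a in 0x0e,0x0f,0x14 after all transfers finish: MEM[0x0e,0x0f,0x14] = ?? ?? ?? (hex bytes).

#0 dst[0x11+7] := {0xd0,0xc9,0x5f,0x61,0xaa,0x60,0x21}
#1 dst[0x0c+3] := {0x57,0x3f,0xd0}
#2 dst[0x03+6] := {0x57,0x3f,0xd0,0xc9,0x5f,0x61}
query mem[0x0e]=0xd0, mem[0x0f]=0x57, mem[0x14]=0x61

MEM[0x0e,0x0f,0x14] = d0 57 61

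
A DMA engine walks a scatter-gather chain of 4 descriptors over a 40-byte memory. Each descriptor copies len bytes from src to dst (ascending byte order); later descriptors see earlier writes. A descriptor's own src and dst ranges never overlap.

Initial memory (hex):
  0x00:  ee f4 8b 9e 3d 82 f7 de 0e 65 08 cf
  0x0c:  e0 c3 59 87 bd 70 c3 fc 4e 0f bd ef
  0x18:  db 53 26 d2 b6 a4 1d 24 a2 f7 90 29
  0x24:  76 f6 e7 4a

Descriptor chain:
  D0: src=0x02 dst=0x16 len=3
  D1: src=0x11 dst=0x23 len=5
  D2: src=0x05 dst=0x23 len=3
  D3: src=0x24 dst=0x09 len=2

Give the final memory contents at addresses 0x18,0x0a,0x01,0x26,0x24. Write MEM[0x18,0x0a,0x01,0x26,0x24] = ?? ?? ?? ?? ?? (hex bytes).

MEM[0x18,0x0a,0x01,0x26,0x24] = 3d de f4 4e f7

#0 dst[0x16+3] := {0x8b,0x9e,0x3d}
#1 dst[0x23+5] := {0x70,0xc3,0xfc,0x4e,0x0f}
#2 dst[0x23+3] := {0x82,0xf7,0xde}
#3 dst[0x09+2] := {0xf7,0xde}
query mem[0x18]=0x3d, mem[0x0a]=0xde, mem[0x01]=0xf4, mem[0x26]=0x4e, mem[0x24]=0xf7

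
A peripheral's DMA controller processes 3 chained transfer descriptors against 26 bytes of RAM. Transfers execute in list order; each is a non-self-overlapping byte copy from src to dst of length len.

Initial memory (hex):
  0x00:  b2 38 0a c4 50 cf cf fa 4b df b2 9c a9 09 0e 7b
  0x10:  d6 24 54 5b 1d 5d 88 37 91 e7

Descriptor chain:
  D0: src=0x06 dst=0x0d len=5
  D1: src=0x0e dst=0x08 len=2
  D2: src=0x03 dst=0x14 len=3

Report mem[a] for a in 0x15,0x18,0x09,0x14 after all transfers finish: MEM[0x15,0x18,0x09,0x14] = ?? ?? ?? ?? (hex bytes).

[0] 0x06->0x0d len=5 : cf fa 4b df b2
[1] 0x0e->0x08 len=2 : fa 4b
[2] 0x03->0x14 len=3 : c4 50 cf
query mem[0x15]=0x50, mem[0x18]=0x91, mem[0x09]=0x4b, mem[0x14]=0xc4

MEM[0x15,0x18,0x09,0x14] = 50 91 4b c4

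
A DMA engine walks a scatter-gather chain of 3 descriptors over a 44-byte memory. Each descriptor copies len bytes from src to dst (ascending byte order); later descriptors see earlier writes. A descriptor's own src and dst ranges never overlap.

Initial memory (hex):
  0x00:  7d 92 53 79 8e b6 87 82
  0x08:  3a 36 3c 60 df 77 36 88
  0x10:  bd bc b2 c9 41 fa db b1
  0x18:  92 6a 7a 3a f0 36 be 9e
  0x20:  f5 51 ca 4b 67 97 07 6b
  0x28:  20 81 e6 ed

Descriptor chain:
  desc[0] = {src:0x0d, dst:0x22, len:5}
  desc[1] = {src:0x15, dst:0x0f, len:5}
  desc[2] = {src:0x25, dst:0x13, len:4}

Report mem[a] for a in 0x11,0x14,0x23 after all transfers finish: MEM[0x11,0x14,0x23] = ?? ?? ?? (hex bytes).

  after D0: wrote 5B at 0x22 = 773688bdbc
  after D1: wrote 5B at 0x0f = fadbb1926a
  after D2: wrote 4B at 0x13 = bdbc6b20
query mem[0x11]=0xb1, mem[0x14]=0xbc, mem[0x23]=0x36

MEM[0x11,0x14,0x23] = b1 bc 36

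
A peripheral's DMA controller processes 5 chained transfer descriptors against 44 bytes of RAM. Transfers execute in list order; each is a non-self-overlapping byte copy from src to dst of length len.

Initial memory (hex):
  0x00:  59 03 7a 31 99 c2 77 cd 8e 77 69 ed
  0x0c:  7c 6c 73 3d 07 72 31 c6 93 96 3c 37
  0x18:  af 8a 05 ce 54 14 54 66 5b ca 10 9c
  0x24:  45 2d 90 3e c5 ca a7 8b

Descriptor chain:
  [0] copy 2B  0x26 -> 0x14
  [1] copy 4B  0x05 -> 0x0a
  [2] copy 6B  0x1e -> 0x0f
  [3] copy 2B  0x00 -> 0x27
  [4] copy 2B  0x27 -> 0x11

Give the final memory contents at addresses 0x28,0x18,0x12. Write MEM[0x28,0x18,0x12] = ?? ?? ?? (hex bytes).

MEM[0x28,0x18,0x12] = 03 af 03

  after D0: wrote 2B at 0x14 = 903e
  after D1: wrote 4B at 0x0a = c277cd8e
  after D2: wrote 6B at 0x0f = 54665bca109c
  after D3: wrote 2B at 0x27 = 5903
  after D4: wrote 2B at 0x11 = 5903
query mem[0x28]=0x03, mem[0x18]=0xaf, mem[0x12]=0x03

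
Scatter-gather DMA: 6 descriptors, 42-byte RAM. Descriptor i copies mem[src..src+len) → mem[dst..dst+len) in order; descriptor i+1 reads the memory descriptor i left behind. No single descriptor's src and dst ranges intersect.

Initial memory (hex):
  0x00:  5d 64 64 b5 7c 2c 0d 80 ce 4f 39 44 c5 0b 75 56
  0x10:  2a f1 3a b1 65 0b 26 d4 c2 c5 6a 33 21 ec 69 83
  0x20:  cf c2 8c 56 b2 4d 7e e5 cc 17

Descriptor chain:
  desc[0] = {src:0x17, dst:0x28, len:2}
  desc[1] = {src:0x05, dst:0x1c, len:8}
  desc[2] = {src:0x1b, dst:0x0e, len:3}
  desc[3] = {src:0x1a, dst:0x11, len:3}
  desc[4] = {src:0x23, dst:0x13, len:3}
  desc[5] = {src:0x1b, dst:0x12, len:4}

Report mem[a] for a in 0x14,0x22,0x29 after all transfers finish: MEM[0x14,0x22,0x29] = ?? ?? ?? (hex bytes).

#0 dst[0x28+2] := {0xd4,0xc2}
#1 dst[0x1c+8] := {0x2c,0x0d,0x80,0xce,0x4f,0x39,0x44,0xc5}
#2 dst[0x0e+3] := {0x33,0x2c,0x0d}
#3 dst[0x11+3] := {0x6a,0x33,0x2c}
#4 dst[0x13+3] := {0xc5,0xb2,0x4d}
#5 dst[0x12+4] := {0x33,0x2c,0x0d,0x80}
query mem[0x14]=0x0d, mem[0x22]=0x44, mem[0x29]=0xc2

MEM[0x14,0x22,0x29] = 0d 44 c2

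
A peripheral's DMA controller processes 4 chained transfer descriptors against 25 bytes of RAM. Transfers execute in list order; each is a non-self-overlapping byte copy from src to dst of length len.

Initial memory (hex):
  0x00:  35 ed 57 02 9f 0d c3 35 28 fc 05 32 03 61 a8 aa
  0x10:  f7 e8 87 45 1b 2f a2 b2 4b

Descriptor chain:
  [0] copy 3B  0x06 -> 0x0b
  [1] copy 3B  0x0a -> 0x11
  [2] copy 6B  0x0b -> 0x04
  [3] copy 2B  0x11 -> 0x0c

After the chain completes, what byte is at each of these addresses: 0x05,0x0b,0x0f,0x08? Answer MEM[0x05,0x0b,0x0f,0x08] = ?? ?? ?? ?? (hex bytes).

[0] 0x06->0x0b len=3 : c3 35 28
[1] 0x0a->0x11 len=3 : 05 c3 35
[2] 0x0b->0x04 len=6 : c3 35 28 a8 aa f7
[3] 0x11->0x0c len=2 : 05 c3
query mem[0x05]=0x35, mem[0x0b]=0xc3, mem[0x0f]=0xaa, mem[0x08]=0xaa

MEM[0x05,0x0b,0x0f,0x08] = 35 c3 aa aa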